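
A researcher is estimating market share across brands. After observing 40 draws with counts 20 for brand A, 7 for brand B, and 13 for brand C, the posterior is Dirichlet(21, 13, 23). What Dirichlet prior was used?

For a Dirichlet(α) prior with multinomial counts c, the posterior is Dirichlet(α + c) componentwise.
Subtract each count from the matching posterior parameter: 21−20=1, 13−7=6, 23−13=10.

Dirichlet(1, 6, 10)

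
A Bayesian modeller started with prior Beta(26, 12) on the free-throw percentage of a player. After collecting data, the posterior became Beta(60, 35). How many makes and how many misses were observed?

34 makes and 23 misses

Beta is conjugate to the binomial likelihood: posterior = Beta(α+s, β+f).
So s = 60 − 26 = 34 and f = 35 − 12 = 23.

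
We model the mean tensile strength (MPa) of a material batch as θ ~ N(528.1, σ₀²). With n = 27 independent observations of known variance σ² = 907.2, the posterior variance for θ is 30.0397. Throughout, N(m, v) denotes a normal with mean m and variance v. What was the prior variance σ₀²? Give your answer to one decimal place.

σ₀² = 283.5

Posterior precision equals prior precision plus data precision: 1/σ_n² = 1/σ₀² + n/σ².
So 1/σ₀² = 1/30.0397 − 27/907.2 = 0.033289 − 0.029762 = 0.003527.
Hence σ₀² = 1/0.003527 ≈ 283.5.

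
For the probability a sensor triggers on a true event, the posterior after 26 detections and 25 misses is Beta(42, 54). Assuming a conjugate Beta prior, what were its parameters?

Beta(16, 29)

A Beta(α, β) prior with s successes and f failures in binomial data gives a Beta(α+s, β+f) posterior.
Subtract the data counts: 42−26=16, 54−25=29.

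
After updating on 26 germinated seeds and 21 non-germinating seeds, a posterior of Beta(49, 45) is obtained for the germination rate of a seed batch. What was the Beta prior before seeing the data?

Beta(23, 24)

Under Beta–binomial conjugacy the posterior parameters are (α+s, β+f).
Subtract the data counts: 49−26=23, 45−21=24.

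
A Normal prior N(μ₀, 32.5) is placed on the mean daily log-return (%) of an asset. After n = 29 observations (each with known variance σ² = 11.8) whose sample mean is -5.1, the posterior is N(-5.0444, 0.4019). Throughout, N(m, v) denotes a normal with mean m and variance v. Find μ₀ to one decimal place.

With known observation variance, the Normal–Normal posterior has precision τ_n = τ₀ + n/σ² and mean μ_n = (τ₀μ₀ + (n/σ²)x̄)/τ_n.
Here τ₀ = 1/32.5 = 0.030769 and τ_data = 29/11.8 = 2.457627, so τ_n = 2.488396.
Rearranging for μ₀: μ₀ = (μ_n·τ_n − τ_data·x̄)/τ₀ = (-5.0444·2.488396 − 2.457627·-5.1) / 0.030769 = -0.018567/0.030769 ≈ -0.6.

μ₀ = -0.6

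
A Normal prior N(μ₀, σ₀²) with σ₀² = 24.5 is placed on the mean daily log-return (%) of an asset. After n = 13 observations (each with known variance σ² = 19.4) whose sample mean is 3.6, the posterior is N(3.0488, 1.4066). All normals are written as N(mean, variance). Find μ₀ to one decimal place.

With known observation variance, the Normal–Normal posterior has precision τ_n = τ₀ + n/σ² and mean μ_n = (τ₀μ₀ + (n/σ²)x̄)/τ_n.
Here τ₀ = 1/24.5 = 0.040816 and τ_data = 13/19.4 = 0.670103, so τ_n = 0.710919.
Rearranging for μ₀: μ₀ = (μ_n·τ_n − τ_data·x̄)/τ₀ = (3.0488·0.710919 − 0.670103·3.6) / 0.040816 = -0.244921/0.040816 ≈ -6.0.

μ₀ = -6.0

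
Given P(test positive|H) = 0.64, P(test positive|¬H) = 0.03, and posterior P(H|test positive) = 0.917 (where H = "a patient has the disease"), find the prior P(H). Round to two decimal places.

In odds form, posterior odds = prior odds × likelihood ratio, so prior odds = posterior odds ÷ LR.
Posterior odds = 0.917/(1−0.917) = 11.0482. LR = 0.64/0.03 = 21.3333.
Prior odds = 11.0482/21.3333 = 0.5179, so P(H) = 0.5179/(1+0.5179) ≈ 0.34.

P(H) = 0.34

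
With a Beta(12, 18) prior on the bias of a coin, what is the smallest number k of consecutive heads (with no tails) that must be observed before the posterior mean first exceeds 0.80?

After k heads and 0 tails the posterior is Beta(12+k, 18), with mean (12+k)/(12+18+k).
Set (12+k)/(30+k) > 0.80 and solve: k > (0.80·30 − 12)/(1 − 0.80) = 60.000.
The smallest integer exceeding 60.000 is 61.

k = 61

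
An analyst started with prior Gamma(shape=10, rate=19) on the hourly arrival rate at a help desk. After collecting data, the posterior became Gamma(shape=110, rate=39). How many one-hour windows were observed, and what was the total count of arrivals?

Gamma–Poisson conjugacy: posterior shape = α + Σxᵢ, posterior rate = β + n.
Matching: Σxᵢ = 110 − 10 = 100 and n = 39 − 19 = 20.

n = 20 one-hour windows with total 100 arrivals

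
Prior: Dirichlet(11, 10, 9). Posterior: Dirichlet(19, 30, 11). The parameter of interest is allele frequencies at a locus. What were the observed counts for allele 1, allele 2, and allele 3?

counts (8, 20, 2)

For a Dirichlet(α) prior with multinomial counts c, the posterior is Dirichlet(α + c) componentwise.
Counts are posterior − prior componentwise: 19−11=8, 30−10=20, 11−9=2.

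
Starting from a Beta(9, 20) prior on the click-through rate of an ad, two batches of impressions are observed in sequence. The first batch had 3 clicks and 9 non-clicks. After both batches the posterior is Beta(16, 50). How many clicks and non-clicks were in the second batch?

Sequential conjugate updates are equivalent to a single update on the pooled data, so total successes = posterior α − prior α and total failures = posterior β − prior β.
Total across both batches: 16−9=7 clicks, 50−20=30 non-clicks.
Subtract the first batch: 7−3=4 clicks and 30−9=21 non-clicks.

4 clicks and 21 non-clicks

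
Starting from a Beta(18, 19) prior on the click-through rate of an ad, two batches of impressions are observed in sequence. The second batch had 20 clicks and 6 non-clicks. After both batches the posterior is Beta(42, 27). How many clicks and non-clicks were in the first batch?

4 clicks and 2 non-clicks

Sequential conjugate updates are equivalent to a single update on the pooled data, so total successes = posterior α − prior α and total failures = posterior β − prior β.
Total across both batches: 42−18=24 clicks, 27−19=8 non-clicks.
Subtract the second batch: 24−20=4 clicks and 8−6=2 non-clicks.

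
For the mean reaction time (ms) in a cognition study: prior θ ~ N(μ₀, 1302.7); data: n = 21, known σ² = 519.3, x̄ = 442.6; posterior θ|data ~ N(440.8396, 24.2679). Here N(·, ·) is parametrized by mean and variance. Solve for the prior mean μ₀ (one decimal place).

The posterior mean is a precision-weighted average: μ_n = (τ₀μ₀ + τ_data·x̄)/(τ₀+τ_data), with τ₀=1/σ₀² and τ_data=n/σ².
Here τ₀ = 1/1302.7 = 0.000768 and τ_data = 21/519.3 = 0.040439, so τ_n = 0.041207.
Rearranging for μ₀: μ₀ = (μ_n·τ_n − τ_data·x̄)/τ₀ = (440.8396·0.041207 − 0.040439·442.6) / 0.000768 = 0.267376/0.000768 ≈ 348.1.

μ₀ = 348.1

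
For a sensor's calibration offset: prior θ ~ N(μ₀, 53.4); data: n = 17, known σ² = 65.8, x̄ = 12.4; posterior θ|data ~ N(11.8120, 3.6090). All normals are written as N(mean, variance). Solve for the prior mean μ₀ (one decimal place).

With known observation variance, the Normal–Normal posterior has precision τ_n = τ₀ + n/σ² and mean μ_n = (τ₀μ₀ + (n/σ²)x̄)/τ_n.
Here τ₀ = 1/53.4 = 0.018727 and τ_data = 17/65.8 = 0.258359, so τ_n = 0.277086.
Rearranging for μ₀: μ₀ = (μ_n·τ_n − τ_data·x̄)/τ₀ = (11.8120·0.277086 − 0.258359·12.4) / 0.018727 = 0.069288/0.018727 ≈ 3.7.

μ₀ = 3.7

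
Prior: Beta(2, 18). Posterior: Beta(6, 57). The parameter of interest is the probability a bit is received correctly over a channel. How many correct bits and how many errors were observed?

4 correct bits and 39 errors

A Beta(a, b) prior with s successes and f failures in binomial data gives a Beta(a+s, b+f) posterior.
Match parameters: s=6−2=4, f=57−18=39.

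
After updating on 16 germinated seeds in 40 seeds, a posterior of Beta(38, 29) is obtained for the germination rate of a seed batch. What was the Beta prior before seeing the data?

Beta is conjugate to the binomial likelihood: posterior = Beta(α+s, β+f).
So α = 38 − 16 = 22 and β = 29 − 24 = 5.

Beta(22, 5)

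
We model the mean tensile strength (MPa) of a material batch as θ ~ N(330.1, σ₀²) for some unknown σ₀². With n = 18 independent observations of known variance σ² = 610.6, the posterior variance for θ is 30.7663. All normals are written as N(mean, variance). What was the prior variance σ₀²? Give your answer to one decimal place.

For the Normal–Normal model with known σ², precisions add: τ_n = τ₀ + n/σ².
So 1/σ₀² = 1/30.7663 − 18/610.6 = 0.032503 − 0.029479 = 0.003024.
Hence σ₀² = 1/0.003024 ≈ 330.7.

σ₀² = 330.7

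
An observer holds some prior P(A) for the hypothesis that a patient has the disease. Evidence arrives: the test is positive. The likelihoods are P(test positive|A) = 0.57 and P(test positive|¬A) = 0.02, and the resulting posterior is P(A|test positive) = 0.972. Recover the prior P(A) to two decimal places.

In odds form, posterior odds = prior odds × likelihood ratio, so prior odds = posterior odds ÷ LR.
Posterior odds = 0.972/(1−0.972) = 34.7143. LR = 0.57/0.02 = 28.5000.
Prior odds = 34.7143/28.5000 = 1.2180, so P(A) = 1.2180/(1+1.2180) ≈ 0.55.

P(A) = 0.55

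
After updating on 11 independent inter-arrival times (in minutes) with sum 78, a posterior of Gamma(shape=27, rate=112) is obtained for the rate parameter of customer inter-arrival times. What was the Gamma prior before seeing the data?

Gamma(shape=16, rate=34)

For an exponential likelihood with a Gamma(α, β) prior on the rate, n observations with total T give posterior Gamma(α+n, β+T).
So α = 27 − 11 = 16 and β = 112 − 78 = 34.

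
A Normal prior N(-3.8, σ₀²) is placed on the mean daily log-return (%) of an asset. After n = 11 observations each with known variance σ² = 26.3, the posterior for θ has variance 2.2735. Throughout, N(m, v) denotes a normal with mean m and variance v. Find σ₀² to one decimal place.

σ₀² = 46.3

Posterior precision equals prior precision plus data precision: 1/σ_n² = 1/σ₀² + n/σ².
So 1/σ₀² = 1/2.2735 − 11/26.3 = 0.439850 − 0.418251 = 0.021599.
Hence σ₀² = 1/0.021599 ≈ 46.3.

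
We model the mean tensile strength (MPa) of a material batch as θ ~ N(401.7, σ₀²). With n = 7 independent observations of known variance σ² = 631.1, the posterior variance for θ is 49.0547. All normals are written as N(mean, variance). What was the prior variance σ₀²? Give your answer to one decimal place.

σ₀² = 107.6

Posterior precision equals prior precision plus data precision: 1/σ_n² = 1/σ₀² + n/σ².
So 1/σ₀² = 1/49.0547 − 7/631.1 = 0.020385 − 0.011092 = 0.009293.
Hence σ₀² = 1/0.009293 ≈ 107.6.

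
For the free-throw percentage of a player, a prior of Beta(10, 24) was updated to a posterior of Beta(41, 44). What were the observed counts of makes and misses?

31 makes and 20 misses

Under Beta–binomial conjugacy the posterior parameters are (α+s, β+f).
Match parameters: s=41−10=31, f=44−24=20.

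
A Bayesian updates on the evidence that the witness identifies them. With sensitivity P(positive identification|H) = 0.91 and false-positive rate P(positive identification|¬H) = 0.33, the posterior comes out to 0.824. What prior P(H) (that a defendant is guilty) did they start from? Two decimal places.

In odds form, posterior odds = prior odds × likelihood ratio, so prior odds = posterior odds ÷ LR.
Posterior odds = 0.824/(1−0.824) = 4.6818. LR = 0.91/0.33 = 2.7576.
Prior odds = 4.6818/2.7576 = 1.6978, so P(H) = 1.6978/(1+1.6978) ≈ 0.63.

P(H) = 0.63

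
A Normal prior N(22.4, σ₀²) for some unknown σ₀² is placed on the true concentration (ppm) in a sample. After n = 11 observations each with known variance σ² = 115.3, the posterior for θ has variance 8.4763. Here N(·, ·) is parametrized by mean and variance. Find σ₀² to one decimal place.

For the Normal–Normal model with known σ², precisions add: τ_n = τ₀ + n/σ².
So 1/σ₀² = 1/8.4763 − 11/115.3 = 0.117976 − 0.095403 = 0.022573.
Hence σ₀² = 1/0.022573 ≈ 44.3.

σ₀² = 44.3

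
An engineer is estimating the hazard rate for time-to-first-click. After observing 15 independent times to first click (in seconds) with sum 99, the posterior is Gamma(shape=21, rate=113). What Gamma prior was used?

Gamma(shape=6, rate=14)

For an exponential likelihood with a Gamma(α, β) prior on the rate, n observations with total T give posterior Gamma(α+n, β+T).
So α = 21 − 15 = 6 and β = 113 − 99 = 14.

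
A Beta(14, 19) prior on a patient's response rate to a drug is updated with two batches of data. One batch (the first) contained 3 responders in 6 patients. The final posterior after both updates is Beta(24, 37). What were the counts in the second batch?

Sequential conjugate updates are equivalent to a single update on the pooled data, so total successes = posterior α − prior α and total failures = posterior β − prior β.
Total across both batches: 24−14=10 responders, 37−19=18 non-responders.
Subtract the first batch: 10−3=7 responders and 18−3=15 non-responders.

7 responders and 15 non-responders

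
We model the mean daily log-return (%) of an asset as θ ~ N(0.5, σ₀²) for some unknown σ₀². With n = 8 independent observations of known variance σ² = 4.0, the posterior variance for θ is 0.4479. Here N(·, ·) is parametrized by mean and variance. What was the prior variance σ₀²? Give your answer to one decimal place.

σ₀² = 4.3

Posterior precision equals prior precision plus data precision: 1/σ_n² = 1/σ₀² + n/σ².
So 1/σ₀² = 1/0.4479 − 8/4.0 = 2.232641 − 2.000000 = 0.232641.
Hence σ₀² = 1/0.232641 ≈ 4.3.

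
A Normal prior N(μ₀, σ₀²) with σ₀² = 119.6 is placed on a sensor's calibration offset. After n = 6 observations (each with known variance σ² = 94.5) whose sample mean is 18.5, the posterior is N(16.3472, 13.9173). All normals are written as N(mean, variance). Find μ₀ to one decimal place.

μ₀ = 0.0

The posterior mean is a precision-weighted average: μ_n = (τ₀μ₀ + τ_data·x̄)/(τ₀+τ_data), with τ₀=1/σ₀² and τ_data=n/σ².
Here τ₀ = 1/119.6 = 0.008361 and τ_data = 6/94.5 = 0.063492, so τ_n = 0.071853.
Rearranging for μ₀: μ₀ = (μ_n·τ_n − τ_data·x̄)/τ₀ = (16.3472·0.071853 − 0.063492·18.5) / 0.008361 = -0.000007/0.008361 ≈ 0.0.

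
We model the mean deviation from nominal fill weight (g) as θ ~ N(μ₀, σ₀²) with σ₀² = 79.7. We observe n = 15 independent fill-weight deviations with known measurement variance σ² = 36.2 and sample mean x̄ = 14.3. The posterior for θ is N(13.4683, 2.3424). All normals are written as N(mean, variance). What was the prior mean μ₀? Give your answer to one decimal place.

μ₀ = -14.0

The posterior mean is a precision-weighted average: μ_n = (τ₀μ₀ + τ_data·x̄)/(τ₀+τ_data), with τ₀=1/σ₀² and τ_data=n/σ².
Here τ₀ = 1/79.7 = 0.012547 and τ_data = 15/36.2 = 0.414365, so τ_n = 0.426912.
Rearranging for μ₀: μ₀ = (μ_n·τ_n − τ_data·x̄)/τ₀ = (13.4683·0.426912 − 0.414365·14.3) / 0.012547 = -0.175641/0.012547 ≈ -14.0.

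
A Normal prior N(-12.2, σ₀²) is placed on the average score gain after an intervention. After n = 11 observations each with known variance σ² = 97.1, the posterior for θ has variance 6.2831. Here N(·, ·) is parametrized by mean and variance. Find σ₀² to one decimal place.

σ₀² = 21.8

Posterior precision equals prior precision plus data precision: 1/σ_n² = 1/σ₀² + n/σ².
So 1/σ₀² = 1/6.2831 − 11/97.1 = 0.159157 − 0.113285 = 0.045872.
Hence σ₀² = 1/0.045872 ≈ 21.8.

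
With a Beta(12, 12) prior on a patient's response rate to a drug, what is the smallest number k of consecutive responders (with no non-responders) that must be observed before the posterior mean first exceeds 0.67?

k = 13

After k responders and 0 non-responders the posterior is Beta(12+k, 12), with mean (12+k)/(12+12+k).
Set (12+k)/(24+k) > 0.67 and solve: k > (0.67·24 − 12)/(1 − 0.67) = 12.364.
The smallest integer exceeding 12.364 is 13.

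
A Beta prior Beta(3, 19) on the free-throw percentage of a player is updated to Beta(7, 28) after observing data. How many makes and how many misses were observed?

Under Beta–binomial conjugacy the posterior parameters are (α+s, β+f).
Match parameters: s=7−3=4, f=28−19=9.

4 makes and 9 misses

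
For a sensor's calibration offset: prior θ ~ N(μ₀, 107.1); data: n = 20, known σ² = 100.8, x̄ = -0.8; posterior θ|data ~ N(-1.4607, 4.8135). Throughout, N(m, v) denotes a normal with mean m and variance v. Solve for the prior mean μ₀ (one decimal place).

μ₀ = -15.5

With known observation variance, the Normal–Normal posterior has precision τ_n = τ₀ + n/σ² and mean μ_n = (τ₀μ₀ + (n/σ²)x̄)/τ_n.
Here τ₀ = 1/107.1 = 0.009337 and τ_data = 20/100.8 = 0.198413, so τ_n = 0.207750.
Rearranging for μ₀: μ₀ = (μ_n·τ_n − τ_data·x̄)/τ₀ = (-1.4607·0.207750 − 0.198413·-0.8) / 0.009337 = -0.144730/0.009337 ≈ -15.5.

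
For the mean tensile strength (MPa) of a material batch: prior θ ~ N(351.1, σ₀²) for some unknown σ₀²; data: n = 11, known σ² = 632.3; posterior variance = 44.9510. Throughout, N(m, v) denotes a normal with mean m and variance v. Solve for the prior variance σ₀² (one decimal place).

Posterior precision equals prior precision plus data precision: 1/σ_n² = 1/σ₀² + n/σ².
So 1/σ₀² = 1/44.9510 − 11/632.3 = 0.022246 − 0.017397 = 0.004849.
Hence σ₀² = 1/0.004849 ≈ 206.2.

σ₀² = 206.2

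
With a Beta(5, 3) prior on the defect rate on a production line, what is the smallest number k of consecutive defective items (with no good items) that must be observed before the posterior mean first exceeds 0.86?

After k defective items and 0 good items the posterior is Beta(5+k, 3), with mean (5+k)/(5+3+k).
Set (5+k)/(8+k) > 0.86 and solve: k > (0.86·8 − 5)/(1 − 0.86) = 13.429.
The smallest integer exceeding 13.429 is 14.

k = 14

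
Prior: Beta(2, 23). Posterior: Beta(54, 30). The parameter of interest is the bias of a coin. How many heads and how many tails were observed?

52 heads and 7 tails

Beta is conjugate to the binomial likelihood: posterior = Beta(α+s, β+f).
So s = 54 − 2 = 52 and f = 30 − 23 = 7.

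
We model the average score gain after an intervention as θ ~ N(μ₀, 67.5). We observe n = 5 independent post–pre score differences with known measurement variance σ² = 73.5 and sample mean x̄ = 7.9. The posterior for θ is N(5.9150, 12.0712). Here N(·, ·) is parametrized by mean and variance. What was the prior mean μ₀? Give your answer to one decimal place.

The posterior mean is a precision-weighted average: μ_n = (τ₀μ₀ + τ_data·x̄)/(τ₀+τ_data), with τ₀=1/σ₀² and τ_data=n/σ².
Here τ₀ = 1/67.5 = 0.014815 and τ_data = 5/73.5 = 0.068027, so τ_n = 0.082842.
Rearranging for μ₀: μ₀ = (μ_n·τ_n − τ_data·x̄)/τ₀ = (5.9150·0.082842 − 0.068027·7.9) / 0.014815 = -0.047403/0.014815 ≈ -3.2.

μ₀ = -3.2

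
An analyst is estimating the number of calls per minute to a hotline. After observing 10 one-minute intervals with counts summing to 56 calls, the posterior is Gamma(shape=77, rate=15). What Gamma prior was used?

Gamma–Poisson conjugacy: posterior shape = α + Σxᵢ, posterior rate = β + n.
So α = 77 − 56 = 21 and β = 15 − 10 = 5.

Gamma(shape=21, rate=5)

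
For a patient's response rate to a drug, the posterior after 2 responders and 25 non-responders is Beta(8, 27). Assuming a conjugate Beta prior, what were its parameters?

Beta(6, 2)

A Beta(α, β) prior with s successes and f failures in binomial data gives a Beta(α+s, β+f) posterior.
Subtract the data counts: 8−2=6, 27−25=2.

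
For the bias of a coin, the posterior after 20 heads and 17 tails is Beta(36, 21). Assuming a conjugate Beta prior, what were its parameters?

Beta(16, 4)

A Beta(a, b) prior with s successes and f failures in binomial data gives a Beta(a+s, b+f) posterior.
Subtract the data counts: 36−20=16, 21−17=4.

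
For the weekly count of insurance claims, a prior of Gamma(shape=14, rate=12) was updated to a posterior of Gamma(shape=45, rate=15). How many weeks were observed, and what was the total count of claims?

n = 3 weeks with total 31 claims

A Gamma(α, β) prior (rate parametrization) on a Poisson rate with n observations summing to S gives posterior Gamma(α+S, β+n).
Matching: Σxᵢ = 45 − 14 = 31 and n = 15 − 12 = 3.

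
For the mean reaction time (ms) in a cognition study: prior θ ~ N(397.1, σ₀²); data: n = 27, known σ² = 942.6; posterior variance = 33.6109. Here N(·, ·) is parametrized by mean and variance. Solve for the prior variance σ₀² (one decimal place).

σ₀² = 902.5

For the Normal–Normal model with known σ², precisions add: τ_n = τ₀ + n/σ².
So 1/σ₀² = 1/33.6109 − 27/942.6 = 0.029752 − 0.028644 = 0.001108.
Hence σ₀² = 1/0.001108 ≈ 902.5.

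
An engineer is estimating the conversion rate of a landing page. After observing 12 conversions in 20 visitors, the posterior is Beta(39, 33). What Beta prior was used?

Beta(27, 25)

Beta is conjugate to the binomial likelihood: posterior = Beta(α+s, β+f).
Subtract the data counts: 39−12=27, 33−8=25.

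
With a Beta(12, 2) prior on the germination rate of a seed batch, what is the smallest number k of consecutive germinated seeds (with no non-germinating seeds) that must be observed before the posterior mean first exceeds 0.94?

After k germinated seeds and 0 non-germinating seeds the posterior is Beta(12+k, 2), with mean (12+k)/(12+2+k).
Set (12+k)/(14+k) > 0.94 and solve: k > (0.94·14 − 12)/(1 − 0.94) = 19.333.
The smallest integer exceeding 19.333 is 20, and checking k=20: (32)/(34) = 0.9412 > 0.94.

k = 20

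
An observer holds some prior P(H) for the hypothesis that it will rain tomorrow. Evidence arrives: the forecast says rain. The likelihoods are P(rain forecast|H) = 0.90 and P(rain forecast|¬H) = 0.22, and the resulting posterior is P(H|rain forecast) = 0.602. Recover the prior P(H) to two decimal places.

P(H) = 0.27

Bayes' rule in odds form gives O(H|E) = O(H)·[P(E|H)/P(E|¬H)], hence O(H) = O(H|E)/LR.
Posterior odds = 0.602/(1−0.602) = 1.5126. LR = 0.90/0.22 = 4.0909.
Prior odds = 1.5126/4.0909 = 0.3697, so P(H) = 0.3697/(1+0.3697) ≈ 0.27.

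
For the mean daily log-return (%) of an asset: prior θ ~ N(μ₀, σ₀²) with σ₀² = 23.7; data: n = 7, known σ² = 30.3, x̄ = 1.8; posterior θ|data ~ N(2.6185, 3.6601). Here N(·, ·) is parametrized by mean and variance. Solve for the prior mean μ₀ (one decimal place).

With known observation variance, the Normal–Normal posterior has precision τ_n = τ₀ + n/σ² and mean μ_n = (τ₀μ₀ + (n/σ²)x̄)/τ_n.
Here τ₀ = 1/23.7 = 0.042194 and τ_data = 7/30.3 = 0.231023, so τ_n = 0.273217.
Rearranging for μ₀: μ₀ = (μ_n·τ_n − τ_data·x̄)/τ₀ = (2.6185·0.273217 − 0.231023·1.8) / 0.042194 = 0.299577/0.042194 ≈ 7.1.

μ₀ = 7.1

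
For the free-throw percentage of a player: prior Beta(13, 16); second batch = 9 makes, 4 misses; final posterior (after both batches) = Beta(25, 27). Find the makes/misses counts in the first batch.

Sequential conjugate updates are equivalent to a single update on the pooled data, so total successes = posterior α − prior α and total failures = posterior β − prior β.
Total across both batches: 25−13=12 makes, 27−16=11 misses.
Subtract the second batch: 12−9=3 makes and 11−4=7 misses.

3 makes and 7 misses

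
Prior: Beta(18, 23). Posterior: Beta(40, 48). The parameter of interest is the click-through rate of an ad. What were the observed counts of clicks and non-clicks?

22 clicks and 25 non-clicks

A Beta(a, b) prior with s successes and f failures in binomial data gives a Beta(a+s, b+f) posterior.
Match parameters: s=40−18=22, f=48−23=25.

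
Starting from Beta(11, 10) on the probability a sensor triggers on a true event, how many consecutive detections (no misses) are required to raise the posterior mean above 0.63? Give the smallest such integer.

k = 7

After k detections and 0 misses the posterior is Beta(11+k, 10), with mean (11+k)/(11+10+k).
Set (11+k)/(21+k) > 0.63 and solve: k > (0.63·21 − 11)/(1 − 0.63) = 6.027.
The smallest integer exceeding 6.027 is 7.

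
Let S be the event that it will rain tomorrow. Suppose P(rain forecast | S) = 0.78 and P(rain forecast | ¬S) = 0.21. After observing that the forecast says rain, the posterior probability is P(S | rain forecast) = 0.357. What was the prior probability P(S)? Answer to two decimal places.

Bayes' rule in odds form gives O(S|E) = O(S)·[P(E|S)/P(E|¬S)], hence O(S) = O(S|E)/LR.
Posterior odds = 0.357/(1−0.357) = 0.5552. LR = 0.78/0.21 = 3.7143.
Prior odds = 0.5552/3.7143 = 0.1495, so P(S) = 0.1495/(1+0.1495) ≈ 0.13.

P(S) = 0.13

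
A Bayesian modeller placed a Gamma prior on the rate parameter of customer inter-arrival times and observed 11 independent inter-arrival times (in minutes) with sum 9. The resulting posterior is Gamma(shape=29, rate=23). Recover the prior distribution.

For an exponential likelihood with a Gamma(α, β) prior on the rate, n observations with total T give posterior Gamma(α+n, β+T).
So α = 29 − 11 = 18 and β = 23 − 9 = 14.

Gamma(shape=18, rate=14)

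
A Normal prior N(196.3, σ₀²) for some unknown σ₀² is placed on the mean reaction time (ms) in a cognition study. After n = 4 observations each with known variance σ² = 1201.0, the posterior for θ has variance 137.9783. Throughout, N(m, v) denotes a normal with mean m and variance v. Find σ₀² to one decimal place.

σ₀² = 255.3

Posterior precision equals prior precision plus data precision: 1/σ_n² = 1/σ₀² + n/σ².
So 1/σ₀² = 1/137.9783 − 4/1201.0 = 0.007248 − 0.003331 = 0.003917.
Hence σ₀² = 1/0.003917 ≈ 255.3.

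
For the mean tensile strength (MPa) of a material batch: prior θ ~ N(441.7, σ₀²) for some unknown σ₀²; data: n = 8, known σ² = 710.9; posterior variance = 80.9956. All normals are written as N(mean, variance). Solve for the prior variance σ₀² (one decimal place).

Posterior precision equals prior precision plus data precision: 1/σ_n² = 1/σ₀² + n/σ².
So 1/σ₀² = 1/80.9956 − 8/710.9 = 0.012346 − 0.011253 = 0.001093.
Hence σ₀² = 1/0.001093 ≈ 914.9.

σ₀² = 914.9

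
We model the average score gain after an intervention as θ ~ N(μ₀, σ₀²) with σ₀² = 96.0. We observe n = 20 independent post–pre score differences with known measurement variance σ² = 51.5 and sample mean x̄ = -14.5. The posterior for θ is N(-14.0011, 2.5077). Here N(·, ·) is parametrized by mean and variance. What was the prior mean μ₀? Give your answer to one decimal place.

With known observation variance, the Normal–Normal posterior has precision τ_n = τ₀ + n/σ² and mean μ_n = (τ₀μ₀ + (n/σ²)x̄)/τ_n.
Here τ₀ = 1/96.0 = 0.010417 and τ_data = 20/51.5 = 0.388350, so τ_n = 0.398767.
Rearranging for μ₀: μ₀ = (μ_n·τ_n − τ_data·x̄)/τ₀ = (-14.0011·0.398767 − 0.388350·-14.5) / 0.010417 = 0.047898/0.010417 ≈ 4.6.

μ₀ = 4.6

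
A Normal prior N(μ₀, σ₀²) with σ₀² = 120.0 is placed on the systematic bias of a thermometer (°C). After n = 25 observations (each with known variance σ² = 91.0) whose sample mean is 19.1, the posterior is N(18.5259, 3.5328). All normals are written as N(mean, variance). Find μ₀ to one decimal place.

μ₀ = -0.4

With known observation variance, the Normal–Normal posterior has precision τ_n = τ₀ + n/σ² and mean μ_n = (τ₀μ₀ + (n/σ²)x̄)/τ_n.
Here τ₀ = 1/120.0 = 0.008333 and τ_data = 25/91.0 = 0.274725, so τ_n = 0.283058.
Rearranging for μ₀: μ₀ = (μ_n·τ_n − τ_data·x̄)/τ₀ = (18.5259·0.283058 − 0.274725·19.1) / 0.008333 = -0.003343/0.008333 ≈ -0.4.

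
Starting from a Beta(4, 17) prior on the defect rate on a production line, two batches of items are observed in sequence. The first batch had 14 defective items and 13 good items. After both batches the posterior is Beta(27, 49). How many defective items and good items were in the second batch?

9 defective items and 19 good items

Sequential conjugate updates are equivalent to a single update on the pooled data, so total successes = posterior α − prior α and total failures = posterior β − prior β.
Total across both batches: 27−4=23 defective items, 49−17=32 good items.
Subtract the first batch: 23−14=9 defective items and 32−13=19 good items.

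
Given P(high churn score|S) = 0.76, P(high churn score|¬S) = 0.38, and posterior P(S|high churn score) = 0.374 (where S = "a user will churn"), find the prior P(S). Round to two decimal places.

P(S) = 0.23

In odds form, posterior odds = prior odds × likelihood ratio, so prior odds = posterior odds ÷ LR.
Posterior odds = 0.374/(1−0.374) = 0.5974. LR = 0.76/0.38 = 2.0000.
Prior odds = 0.5974/2.0000 = 0.2987, so P(S) = 0.2987/(1+0.2987) ≈ 0.23.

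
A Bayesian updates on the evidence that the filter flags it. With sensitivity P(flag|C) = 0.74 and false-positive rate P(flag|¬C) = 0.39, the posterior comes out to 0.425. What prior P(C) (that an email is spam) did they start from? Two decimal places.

P(C) = 0.28

Bayes' rule in odds form gives O(C|E) = O(C)·[P(E|C)/P(E|¬C)], hence O(C) = O(C|E)/LR.
Posterior odds = 0.425/(1−0.425) = 0.7391. LR = 0.74/0.39 = 1.8974.
Prior odds = 0.7391/1.8974 = 0.3895, so P(C) = 0.3895/(1+0.3895) ≈ 0.28.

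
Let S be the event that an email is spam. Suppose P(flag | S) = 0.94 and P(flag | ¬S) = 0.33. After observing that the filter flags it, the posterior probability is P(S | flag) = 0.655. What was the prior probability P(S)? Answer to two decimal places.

P(S) = 0.40

Bayes' rule in odds form gives O(S|E) = O(S)·[P(E|S)/P(E|¬S)], hence O(S) = O(S|E)/LR.
Posterior odds = 0.655/(1−0.655) = 1.8986. LR = 0.94/0.33 = 2.8485.
Prior odds = 1.8986/2.8485 = 0.6665, so P(S) = 0.6665/(1+0.6665) ≈ 0.40.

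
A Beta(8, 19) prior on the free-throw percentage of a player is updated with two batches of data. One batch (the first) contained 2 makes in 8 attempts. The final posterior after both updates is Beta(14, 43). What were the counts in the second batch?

Because Beta–binomial updating is additive in the counts, the combined data contributed (α_post−α_prior, β_post−β_prior) successes and failures.
Total across both batches: 14−8=6 makes, 43−19=24 misses.
Subtract the first batch: 6−2=4 makes and 24−6=18 misses.

4 makes and 18 misses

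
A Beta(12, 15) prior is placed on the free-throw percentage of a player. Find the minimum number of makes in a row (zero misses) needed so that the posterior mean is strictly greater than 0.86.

After k makes and 0 misses the posterior is Beta(12+k, 15), with mean (12+k)/(12+15+k).
Set (12+k)/(27+k) > 0.86 and solve: k > (0.86·27 − 12)/(1 − 0.86) = 80.143.
The smallest integer exceeding 80.143 is 81.

k = 81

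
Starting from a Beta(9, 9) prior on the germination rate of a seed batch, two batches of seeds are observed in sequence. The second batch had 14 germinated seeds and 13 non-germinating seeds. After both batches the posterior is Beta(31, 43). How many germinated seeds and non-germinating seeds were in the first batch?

8 germinated seeds and 21 non-germinating seeds

Sequential conjugate updates are equivalent to a single update on the pooled data, so total successes = posterior α − prior α and total failures = posterior β − prior β.
Total across both batches: 31−9=22 germinated seeds, 43−9=34 non-germinating seeds.
Subtract the second batch: 22−14=8 germinated seeds and 34−13=21 non-germinating seeds.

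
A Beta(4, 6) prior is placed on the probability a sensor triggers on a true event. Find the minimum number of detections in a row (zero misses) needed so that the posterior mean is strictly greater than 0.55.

After k detections and 0 misses the posterior is Beta(4+k, 6), with mean (4+k)/(4+6+k).
Set (4+k)/(10+k) > 0.55 and solve: k > (0.55·10 − 4)/(1 − 0.55) = 3.333.
The smallest integer exceeding 3.333 is 4.

k = 4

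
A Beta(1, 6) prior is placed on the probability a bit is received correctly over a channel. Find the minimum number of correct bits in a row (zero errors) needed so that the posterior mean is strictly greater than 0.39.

k = 3

After k correct bits and 0 errors the posterior is Beta(1+k, 6), with mean (1+k)/(1+6+k).
Set (1+k)/(7+k) > 0.39 and solve: k > (0.39·7 − 1)/(1 − 0.39) = 2.836.
The smallest integer exceeding 2.836 is 3, and checking k=3: (4)/(10) = 0.4000 > 0.39.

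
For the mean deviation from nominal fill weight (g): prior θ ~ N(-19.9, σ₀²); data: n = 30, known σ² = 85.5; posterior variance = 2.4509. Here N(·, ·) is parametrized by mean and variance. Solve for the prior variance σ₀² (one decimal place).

σ₀² = 17.5

For the Normal–Normal model with known σ², precisions add: τ_n = τ₀ + n/σ².
So 1/σ₀² = 1/2.4509 − 30/85.5 = 0.408013 − 0.350877 = 0.057136.
Hence σ₀² = 1/0.057136 ≈ 17.5.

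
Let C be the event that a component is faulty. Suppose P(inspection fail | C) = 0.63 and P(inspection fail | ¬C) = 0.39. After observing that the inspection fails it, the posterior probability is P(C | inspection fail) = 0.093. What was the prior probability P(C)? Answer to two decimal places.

In odds form, posterior odds = prior odds × likelihood ratio, so prior odds = posterior odds ÷ LR.
Posterior odds = 0.093/(1−0.093) = 0.1025. LR = 0.63/0.39 = 1.6154.
Prior odds = 0.1025/1.6154 = 0.0635, so P(C) = 0.0635/(1+0.0635) ≈ 0.06.

P(C) = 0.06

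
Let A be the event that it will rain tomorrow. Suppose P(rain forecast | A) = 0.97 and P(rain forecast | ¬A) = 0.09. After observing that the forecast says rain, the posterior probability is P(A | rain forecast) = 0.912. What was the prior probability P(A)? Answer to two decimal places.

In odds form, posterior odds = prior odds × likelihood ratio, so prior odds = posterior odds ÷ LR.
Posterior odds = 0.912/(1−0.912) = 10.3636. LR = 0.97/0.09 = 10.7778.
Prior odds = 10.3636/10.7778 = 0.9616, so P(A) = 0.9616/(1+0.9616) ≈ 0.49.

P(A) = 0.49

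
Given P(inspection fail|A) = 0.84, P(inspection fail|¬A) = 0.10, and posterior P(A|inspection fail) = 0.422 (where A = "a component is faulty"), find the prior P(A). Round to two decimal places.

Bayes' rule in odds form gives O(A|E) = O(A)·[P(E|A)/P(E|¬A)], hence O(A) = O(A|E)/LR.
Posterior odds = 0.422/(1−0.422) = 0.7301. LR = 0.84/0.10 = 8.4000.
Prior odds = 0.7301/8.4000 = 0.0869, so P(A) = 0.0869/(1+0.0869) ≈ 0.08.

P(A) = 0.08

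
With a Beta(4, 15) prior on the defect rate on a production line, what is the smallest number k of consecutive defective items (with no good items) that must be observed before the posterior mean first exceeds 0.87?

After k defective items and 0 good items the posterior is Beta(4+k, 15), with mean (4+k)/(4+15+k).
Set (4+k)/(19+k) > 0.87 and solve: k > (0.87·19 − 4)/(1 − 0.87) = 96.385.
The smallest integer exceeding 96.385 is 97.

k = 97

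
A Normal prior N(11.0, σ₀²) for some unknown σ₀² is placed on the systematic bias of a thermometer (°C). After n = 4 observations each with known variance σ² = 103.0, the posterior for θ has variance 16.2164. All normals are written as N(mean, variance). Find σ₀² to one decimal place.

σ₀² = 43.8

For the Normal–Normal model with known σ², precisions add: τ_n = τ₀ + n/σ².
So 1/σ₀² = 1/16.2164 − 4/103.0 = 0.061666 − 0.038835 = 0.022831.
Hence σ₀² = 1/0.022831 ≈ 43.8.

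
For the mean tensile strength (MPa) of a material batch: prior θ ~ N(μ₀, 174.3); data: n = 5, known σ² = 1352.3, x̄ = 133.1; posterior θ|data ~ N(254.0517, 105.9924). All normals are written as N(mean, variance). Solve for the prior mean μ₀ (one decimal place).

μ₀ = 332.0

With known observation variance, the Normal–Normal posterior has precision τ_n = τ₀ + n/σ² and mean μ_n = (τ₀μ₀ + (n/σ²)x̄)/τ_n.
Here τ₀ = 1/174.3 = 0.005737 and τ_data = 5/1352.3 = 0.003697, so τ_n = 0.009434.
Rearranging for μ₀: μ₀ = (μ_n·τ_n − τ_data·x̄)/τ₀ = (254.0517·0.009434 − 0.003697·133.1) / 0.005737 = 1.904653/0.005737 ≈ 332.0.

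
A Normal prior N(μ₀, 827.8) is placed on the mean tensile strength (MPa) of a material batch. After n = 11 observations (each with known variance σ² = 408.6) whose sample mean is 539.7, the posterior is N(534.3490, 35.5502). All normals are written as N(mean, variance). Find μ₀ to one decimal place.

The posterior mean is a precision-weighted average: μ_n = (τ₀μ₀ + τ_data·x̄)/(τ₀+τ_data), with τ₀=1/σ₀² and τ_data=n/σ².
Here τ₀ = 1/827.8 = 0.001208 and τ_data = 11/408.6 = 0.026921, so τ_n = 0.028129.
Rearranging for μ₀: μ₀ = (μ_n·τ_n − τ_data·x̄)/τ₀ = (534.3490·0.028129 − 0.026921·539.7) / 0.001208 = 0.501439/0.001208 ≈ 415.1.

μ₀ = 415.1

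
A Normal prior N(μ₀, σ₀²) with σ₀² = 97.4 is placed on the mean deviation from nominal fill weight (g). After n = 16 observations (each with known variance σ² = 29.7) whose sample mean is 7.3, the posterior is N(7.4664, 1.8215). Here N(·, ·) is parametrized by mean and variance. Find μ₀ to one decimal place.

The posterior mean is a precision-weighted average: μ_n = (τ₀μ₀ + τ_data·x̄)/(τ₀+τ_data), with τ₀=1/σ₀² and τ_data=n/σ².
Here τ₀ = 1/97.4 = 0.010267 and τ_data = 16/29.7 = 0.538721, so τ_n = 0.548988.
Rearranging for μ₀: μ₀ = (μ_n·τ_n − τ_data·x̄)/τ₀ = (7.4664·0.548988 − 0.538721·7.3) / 0.010267 = 0.166301/0.010267 ≈ 16.2.

μ₀ = 16.2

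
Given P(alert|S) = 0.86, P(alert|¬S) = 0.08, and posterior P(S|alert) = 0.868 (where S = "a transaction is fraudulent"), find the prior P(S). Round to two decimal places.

P(S) = 0.38

Bayes' rule in odds form gives O(S|E) = O(S)·[P(E|S)/P(E|¬S)], hence O(S) = O(S|E)/LR.
Posterior odds = 0.868/(1−0.868) = 6.5758. LR = 0.86/0.08 = 10.7500.
Prior odds = 6.5758/10.7500 = 0.6117, so P(S) = 0.6117/(1+0.6117) ≈ 0.38.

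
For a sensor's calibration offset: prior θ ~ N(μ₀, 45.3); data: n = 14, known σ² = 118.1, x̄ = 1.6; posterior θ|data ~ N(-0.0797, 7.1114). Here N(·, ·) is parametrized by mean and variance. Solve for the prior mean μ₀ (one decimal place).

With known observation variance, the Normal–Normal posterior has precision τ_n = τ₀ + n/σ² and mean μ_n = (τ₀μ₀ + (n/σ²)x̄)/τ_n.
Here τ₀ = 1/45.3 = 0.022075 and τ_data = 14/118.1 = 0.118544, so τ_n = 0.140619.
Rearranging for μ₀: μ₀ = (μ_n·τ_n − τ_data·x̄)/τ₀ = (-0.0797·0.140619 − 0.118544·1.6) / 0.022075 = -0.200878/0.022075 ≈ -9.1.

μ₀ = -9.1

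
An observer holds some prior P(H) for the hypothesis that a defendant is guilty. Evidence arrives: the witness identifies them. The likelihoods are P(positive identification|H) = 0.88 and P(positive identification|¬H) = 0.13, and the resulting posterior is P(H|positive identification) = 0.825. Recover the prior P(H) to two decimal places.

P(H) = 0.41

In odds form, posterior odds = prior odds × likelihood ratio, so prior odds = posterior odds ÷ LR.
Posterior odds = 0.825/(1−0.825) = 4.7143. LR = 0.88/0.13 = 6.7692.
Prior odds = 4.7143/6.7692 = 0.6964, so P(H) = 0.6964/(1+0.6964) ≈ 0.41.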